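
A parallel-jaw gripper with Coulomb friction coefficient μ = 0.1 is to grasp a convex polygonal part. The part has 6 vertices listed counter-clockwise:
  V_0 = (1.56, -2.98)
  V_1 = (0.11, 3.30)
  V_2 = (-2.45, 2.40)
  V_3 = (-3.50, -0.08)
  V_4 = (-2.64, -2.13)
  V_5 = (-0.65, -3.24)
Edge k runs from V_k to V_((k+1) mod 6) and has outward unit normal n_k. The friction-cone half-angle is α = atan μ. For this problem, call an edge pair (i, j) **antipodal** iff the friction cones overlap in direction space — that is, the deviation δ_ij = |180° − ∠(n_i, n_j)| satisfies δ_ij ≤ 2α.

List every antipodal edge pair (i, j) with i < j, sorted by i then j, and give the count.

count = 1; pairs: (0,3)

α = atan 0.1 = 5.71°;  2α = 11.42°
n_0 = (+0.9744, +0.2250)
n_1 = (-0.3317, +0.9434)
n_2 = (-0.9209, +0.3899)
n_3 = (-0.9221, -0.3869)
n_4 = (-0.4871, -0.8733)
n_5 = (+0.1168, -0.9932)
  (0,1): δ = 83.63°  ·
  (0,2): δ = 35.95°  ·
  (0,3): δ = 9.76°  ✓
  (0,4): δ = 47.85°  ·
  (0,5): δ = 83.71°  ·
  (1,2): δ = 132.32°  ·
  (1,3): δ = 86.61°  ·
  (1,4): δ = 48.52°  ·
  (1,5): δ = 12.66°  ·
  (2,3): δ = 134.29°  ·
  (2,4): δ = 96.21°  ·
  (2,5): δ = 60.34°  ·
  (3,4): δ = 141.91°  ·
  (3,5): δ = 106.05°  ·
  (4,5): δ = 144.14°  ·
antipodal pairs: 1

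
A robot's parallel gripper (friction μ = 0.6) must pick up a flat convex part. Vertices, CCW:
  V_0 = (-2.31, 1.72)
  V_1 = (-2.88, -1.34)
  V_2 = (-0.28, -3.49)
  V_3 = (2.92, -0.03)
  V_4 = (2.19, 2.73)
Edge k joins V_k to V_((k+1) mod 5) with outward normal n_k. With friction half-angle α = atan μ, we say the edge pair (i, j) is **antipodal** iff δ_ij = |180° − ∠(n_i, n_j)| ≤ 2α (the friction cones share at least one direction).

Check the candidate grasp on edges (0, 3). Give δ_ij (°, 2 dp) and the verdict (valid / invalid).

δ = 25.37°, valid

α = atan 0.6 = 30.96°;  2α = 61.93°
edge 0: e_0 = (-0.57, -3.06);  n_0 = (-0.9831, +0.1831)
edge 3: e_3 = (-0.73, +2.76);  n_3 = (+0.9668, +0.2557)
∠(n_0, n_3) = 154.63°
δ = |180° − 154.63°| = 25.37°
25.37° ≤ 2α = 61.93°  →  valid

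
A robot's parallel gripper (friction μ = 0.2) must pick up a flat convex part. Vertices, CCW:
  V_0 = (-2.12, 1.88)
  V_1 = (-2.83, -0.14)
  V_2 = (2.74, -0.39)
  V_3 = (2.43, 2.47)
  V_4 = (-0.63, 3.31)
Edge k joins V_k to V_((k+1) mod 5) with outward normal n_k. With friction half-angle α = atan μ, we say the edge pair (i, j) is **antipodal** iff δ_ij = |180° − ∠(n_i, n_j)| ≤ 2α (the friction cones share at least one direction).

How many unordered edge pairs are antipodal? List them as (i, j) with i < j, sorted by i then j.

α = atan 0.2 = 11.31°;  2α = 22.62°
n_0 = (-0.9434, +0.3316)
n_1 = (-0.0448, -0.9990)
n_2 = (+0.9942, +0.1078)
n_3 = (+0.2647, +0.9643)
n_4 = (-0.6924, +0.7215)
  (0,1): δ = 73.20°  ·
  (0,2): δ = 25.55°  ·
  (0,3): δ = 94.02°  ·
  (0,4): δ = 153.19°  ·
  (1,2): δ = 81.24°  ·
  (1,3): δ = 12.78°  ✓
  (1,4): δ = 46.39°  ·
  (2,3): δ = 111.54°  ·
  (2,4): δ = 52.36°  ·
  (3,4): δ = 120.83°  ·
antipodal pairs: 1

count = 1; pairs: (1,3)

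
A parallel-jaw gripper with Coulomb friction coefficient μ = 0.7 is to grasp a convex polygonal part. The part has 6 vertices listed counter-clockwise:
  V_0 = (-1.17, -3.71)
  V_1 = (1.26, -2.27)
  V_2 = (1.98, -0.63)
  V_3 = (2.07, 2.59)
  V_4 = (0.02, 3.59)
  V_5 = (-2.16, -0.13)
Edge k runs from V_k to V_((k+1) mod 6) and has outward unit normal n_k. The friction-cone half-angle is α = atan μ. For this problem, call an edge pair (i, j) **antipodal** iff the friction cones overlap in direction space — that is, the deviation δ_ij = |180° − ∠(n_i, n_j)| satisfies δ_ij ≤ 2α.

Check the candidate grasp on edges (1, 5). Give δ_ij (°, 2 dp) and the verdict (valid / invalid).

δ = 39.16°, valid

α = atan 0.7 = 34.99°;  2α = 69.98°
edge 1: e_1 = (+0.72, +1.64);  n_1 = (+0.9156, -0.4020)
edge 5: e_5 = (+0.99, -3.58);  n_5 = (-0.9638, -0.2665)
∠(n_1, n_5) = 140.84°
δ = |180° − 140.84°| = 39.16°
39.16° ≤ 2α = 69.98°  →  valid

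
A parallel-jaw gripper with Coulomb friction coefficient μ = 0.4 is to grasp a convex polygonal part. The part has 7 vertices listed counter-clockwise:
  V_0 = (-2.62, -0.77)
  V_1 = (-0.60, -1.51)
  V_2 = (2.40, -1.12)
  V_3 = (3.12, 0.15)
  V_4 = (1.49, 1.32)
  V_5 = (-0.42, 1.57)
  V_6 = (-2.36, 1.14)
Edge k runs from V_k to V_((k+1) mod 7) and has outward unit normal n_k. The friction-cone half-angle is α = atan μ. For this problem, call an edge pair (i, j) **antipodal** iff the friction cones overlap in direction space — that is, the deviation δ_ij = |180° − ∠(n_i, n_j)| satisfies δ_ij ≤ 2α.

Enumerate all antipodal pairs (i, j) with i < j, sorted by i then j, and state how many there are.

count = 7; pairs: (0,3), (0,4), (0,5), (1,3), (1,4), (1,5), (2,6)

α = atan 0.4 = 21.80°;  2α = 43.60°
n_0 = (-0.3440, -0.9390)
n_1 = (+0.1289, -0.9917)
n_2 = (+0.8699, -0.4932)
n_3 = (+0.5831, +0.8124)
n_4 = (+0.1298, +0.9915)
n_5 = (-0.2164, +0.9763)
n_6 = (-0.9909, +0.1349)
  (0,1): δ = 152.47°  ·
  (0,2): δ = 99.43°  ·
  (0,3): δ = 15.55°  ✓
  (0,4): δ = 12.66°  ✓
  (0,5): δ = 32.62°  ✓
  (0,6): δ = 102.37°  ·
  (1,2): δ = 126.96°  ·
  (1,3): δ = 43.08°  ✓
  (1,4): δ = 14.86°  ✓
  (1,5): δ = 5.09°  ✓
  (1,6): δ = 74.84°  ·
  (2,3): δ = 96.12°  ·
  (2,4): δ = 67.91°  ·
  (2,5): δ = 47.95°  ·
  (2,6): δ = 21.80°  ✓
  (3,4): δ = 151.79°  ·
  (3,5): δ = 131.83°  ·
  (3,6): δ = 62.08°  ·
  (4,5): δ = 160.05°  ·
  (4,6): δ = 90.29°  ·
  (5,6): δ = 110.25°  ·
antipodal pairs: 7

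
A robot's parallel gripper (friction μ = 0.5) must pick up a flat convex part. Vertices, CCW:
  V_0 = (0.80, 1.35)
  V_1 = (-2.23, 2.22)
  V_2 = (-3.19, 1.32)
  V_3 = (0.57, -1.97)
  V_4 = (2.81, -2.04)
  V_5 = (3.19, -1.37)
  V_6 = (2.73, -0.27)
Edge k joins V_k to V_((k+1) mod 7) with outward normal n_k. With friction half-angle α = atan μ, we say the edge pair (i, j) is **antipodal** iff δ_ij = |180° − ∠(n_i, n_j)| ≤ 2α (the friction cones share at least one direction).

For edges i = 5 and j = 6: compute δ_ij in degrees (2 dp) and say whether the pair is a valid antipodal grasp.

α = atan 0.5 = 26.57°;  2α = 53.13°
edge 5: e_5 = (-0.46, +1.10);  n_5 = (+0.9226, +0.3858)
edge 6: e_6 = (-1.93, +1.62);  n_6 = (+0.6429, +0.7659)
∠(n_5, n_6) = 27.30°
δ = |180° − 27.30°| = 152.70°
152.70° > 2α = 53.13°  →  invalid

δ = 152.70°, invalid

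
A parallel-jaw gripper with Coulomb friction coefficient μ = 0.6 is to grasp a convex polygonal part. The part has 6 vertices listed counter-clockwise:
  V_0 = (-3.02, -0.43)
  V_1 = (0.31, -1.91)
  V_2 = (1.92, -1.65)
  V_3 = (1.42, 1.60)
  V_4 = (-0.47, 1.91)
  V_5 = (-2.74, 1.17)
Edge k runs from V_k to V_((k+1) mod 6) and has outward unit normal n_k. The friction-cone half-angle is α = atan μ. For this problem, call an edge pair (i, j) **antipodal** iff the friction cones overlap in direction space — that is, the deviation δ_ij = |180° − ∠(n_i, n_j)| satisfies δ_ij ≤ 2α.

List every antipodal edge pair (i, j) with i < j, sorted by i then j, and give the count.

α = atan 0.6 = 30.96°;  2α = 61.93°
n_0 = (-0.4061, -0.9138)
n_1 = (+0.1594, -0.9872)
n_2 = (+0.9884, +0.1521)
n_3 = (+0.1619, +0.9868)
n_4 = (-0.3099, +0.9508)
n_5 = (-0.9850, +0.1724)
  (0,1): δ = 146.86°  ·
  (0,2): δ = 57.29°  ✓
  (0,3): δ = 14.65°  ✓
  (0,4): δ = 42.02°  ✓
  (0,5): δ = 104.04°  ·
  (1,2): δ = 90.43°  ·
  (1,3): δ = 18.49°  ✓
  (1,4): δ = 8.88°  ✓
  (1,5): δ = 70.90°  ·
  (2,3): δ = 108.06°  ·
  (2,4): δ = 80.69°  ·
  (2,5): δ = 18.67°  ✓
  (3,4): δ = 152.63°  ·
  (3,5): δ = 90.61°  ·
  (4,5): δ = 117.98°  ·
antipodal pairs: 6

count = 6; pairs: (0,2), (0,3), (0,4), (1,3), (1,4), (2,5)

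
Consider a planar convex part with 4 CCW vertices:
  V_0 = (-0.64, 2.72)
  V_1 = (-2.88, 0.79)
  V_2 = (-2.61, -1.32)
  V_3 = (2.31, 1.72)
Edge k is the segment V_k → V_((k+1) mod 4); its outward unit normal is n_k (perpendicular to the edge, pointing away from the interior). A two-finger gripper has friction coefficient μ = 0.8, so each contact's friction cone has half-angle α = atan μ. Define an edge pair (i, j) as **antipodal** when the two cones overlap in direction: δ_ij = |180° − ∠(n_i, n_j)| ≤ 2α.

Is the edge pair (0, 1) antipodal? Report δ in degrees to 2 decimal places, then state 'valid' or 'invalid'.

α = atan 0.8 = 38.66°;  2α = 77.32°
edge 0: e_0 = (-2.24, -1.93);  n_0 = (-0.6527, +0.7576)
edge 1: e_1 = (+0.27, -2.11);  n_1 = (-0.9919, -0.1269)
∠(n_0, n_1) = 56.54°
δ = |180° − 56.54°| = 123.46°
123.46° > 2α = 77.32°  →  invalid

δ = 123.46°, invalid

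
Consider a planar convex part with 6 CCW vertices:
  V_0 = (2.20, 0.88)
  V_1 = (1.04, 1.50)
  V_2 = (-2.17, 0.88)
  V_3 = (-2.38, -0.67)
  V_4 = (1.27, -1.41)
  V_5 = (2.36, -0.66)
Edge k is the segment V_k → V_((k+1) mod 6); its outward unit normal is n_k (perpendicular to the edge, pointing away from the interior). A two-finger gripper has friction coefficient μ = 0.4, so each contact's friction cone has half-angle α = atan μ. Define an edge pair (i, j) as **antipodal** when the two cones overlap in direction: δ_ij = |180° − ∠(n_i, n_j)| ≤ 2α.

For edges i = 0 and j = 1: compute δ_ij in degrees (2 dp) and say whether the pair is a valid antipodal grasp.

δ = 140.94°, invalid

α = atan 0.4 = 21.80°;  2α = 43.60°
edge 0: e_0 = (-1.16, +0.62);  n_0 = (+0.4714, +0.8819)
edge 1: e_1 = (-3.21, -0.62);  n_1 = (-0.1896, +0.9819)
∠(n_0, n_1) = 39.06°
δ = |180° − 39.06°| = 140.94°
140.94° > 2α = 43.60°  →  invalid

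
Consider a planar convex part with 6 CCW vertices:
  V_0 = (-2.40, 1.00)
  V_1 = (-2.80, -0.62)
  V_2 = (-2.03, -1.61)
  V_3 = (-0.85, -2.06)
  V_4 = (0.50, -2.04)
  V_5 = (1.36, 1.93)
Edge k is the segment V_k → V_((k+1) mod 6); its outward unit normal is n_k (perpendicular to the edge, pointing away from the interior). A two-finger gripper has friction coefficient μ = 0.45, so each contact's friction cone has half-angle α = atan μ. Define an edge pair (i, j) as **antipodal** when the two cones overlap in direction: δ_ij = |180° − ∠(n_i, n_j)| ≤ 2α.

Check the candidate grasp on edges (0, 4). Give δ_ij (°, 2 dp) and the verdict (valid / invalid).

α = atan 0.45 = 24.23°;  2α = 48.46°
edge 0: e_0 = (-0.40, -1.62);  n_0 = (-0.9708, +0.2397)
edge 4: e_4 = (+0.86, +3.97);  n_4 = (+0.9773, -0.2117)
∠(n_0, n_4) = 178.35°
δ = |180° − 178.35°| = 1.65°
1.65° ≤ 2α = 48.46°  →  valid

δ = 1.65°, valid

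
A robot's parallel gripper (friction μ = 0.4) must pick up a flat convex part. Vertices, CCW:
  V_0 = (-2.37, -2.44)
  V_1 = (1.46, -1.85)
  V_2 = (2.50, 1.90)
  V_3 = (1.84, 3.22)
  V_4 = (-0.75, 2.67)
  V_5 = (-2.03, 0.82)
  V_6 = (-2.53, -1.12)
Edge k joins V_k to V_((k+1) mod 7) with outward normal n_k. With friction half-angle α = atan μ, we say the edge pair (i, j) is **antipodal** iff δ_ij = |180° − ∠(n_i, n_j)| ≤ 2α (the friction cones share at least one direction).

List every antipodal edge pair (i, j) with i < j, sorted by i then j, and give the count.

α = atan 0.4 = 21.80°;  2α = 43.60°
n_0 = (+0.1523, -0.9883)
n_1 = (+0.9636, -0.2672)
n_2 = (+0.8944, +0.4472)
n_3 = (-0.2077, +0.9782)
n_4 = (-0.8224, +0.5690)
n_5 = (-0.9684, +0.2496)
n_6 = (-0.9927, -0.1203)
  (0,1): δ = 114.26°  ·
  (0,2): δ = 72.19°  ·
  (0,3): δ = 3.23°  ✓
  (0,4): δ = 46.56°  ·
  (0,5): δ = 66.79°  ·
  (0,6): δ = 88.15°  ·
  (1,2): δ = 137.93°  ·
  (1,3): δ = 62.51°  ·
  (1,4): δ = 19.18°  ✓
  (1,5): δ = 1.05°  ✓
  (1,6): δ = 22.41°  ✓
  (2,3): δ = 104.58°  ·
  (2,4): δ = 61.24°  ·
  (2,5): δ = 41.02°  ✓
  (2,6): δ = 19.65°  ✓
  (3,4): δ = 136.67°  ·
  (3,5): δ = 116.44°  ·
  (3,6): δ = 95.08°  ·
  (4,5): δ = 159.77°  ·
  (4,6): δ = 138.41°  ·
  (5,6): δ = 158.64°  ·
antipodal pairs: 6

count = 6; pairs: (0,3), (1,4), (1,5), (1,6), (2,5), (2,6)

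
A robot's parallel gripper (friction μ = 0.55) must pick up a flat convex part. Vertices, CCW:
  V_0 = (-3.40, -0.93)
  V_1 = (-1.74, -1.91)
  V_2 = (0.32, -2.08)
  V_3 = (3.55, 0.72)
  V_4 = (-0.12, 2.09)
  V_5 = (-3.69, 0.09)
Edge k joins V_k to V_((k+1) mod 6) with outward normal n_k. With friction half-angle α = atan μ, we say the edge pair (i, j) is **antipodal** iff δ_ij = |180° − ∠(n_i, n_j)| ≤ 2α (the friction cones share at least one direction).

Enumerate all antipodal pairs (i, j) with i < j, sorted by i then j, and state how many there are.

α = atan 0.55 = 28.81°;  2α = 57.62°
n_0 = (-0.5084, -0.8611)
n_1 = (-0.0822, -0.9966)
n_2 = (+0.6550, -0.7556)
n_3 = (+0.3497, +0.9369)
n_4 = (-0.4888, +0.8724)
n_5 = (-0.9619, -0.2735)
  (0,1): δ = 154.16°  ·
  (0,2): δ = 108.52°  ·
  (0,3): δ = 10.09°  ✓
  (0,4): δ = 59.81°  ·
  (0,5): δ = 136.43°  ·
  (1,2): δ = 134.36°  ·
  (1,3): δ = 15.75°  ✓
  (1,4): δ = 33.98°  ✓
  (1,5): δ = 110.59°  ·
  (2,3): δ = 61.39°  ·
  (2,4): δ = 11.66°  ✓
  (2,5): δ = 64.95°  ·
  (3,4): δ = 130.27°  ·
  (3,5): δ = 53.66°  ✓
  (4,5): δ = 103.39°  ·
antipodal pairs: 5

count = 5; pairs: (0,3), (1,3), (1,4), (2,4), (3,5)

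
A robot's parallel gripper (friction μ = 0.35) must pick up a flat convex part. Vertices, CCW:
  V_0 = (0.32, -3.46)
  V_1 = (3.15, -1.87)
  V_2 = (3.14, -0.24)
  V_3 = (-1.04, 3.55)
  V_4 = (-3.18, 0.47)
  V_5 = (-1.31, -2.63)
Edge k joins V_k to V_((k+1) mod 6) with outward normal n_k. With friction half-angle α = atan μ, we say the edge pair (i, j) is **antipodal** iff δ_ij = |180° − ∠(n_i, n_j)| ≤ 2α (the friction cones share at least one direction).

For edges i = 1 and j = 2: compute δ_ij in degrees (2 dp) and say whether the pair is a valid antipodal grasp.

α = atan 0.35 = 19.29°;  2α = 38.58°
edge 1: e_1 = (-0.01, +1.63);  n_1 = (+1.0000, +0.0061)
edge 2: e_2 = (-4.18, +3.79);  n_2 = (+0.6717, +0.7408)
∠(n_1, n_2) = 47.45°
δ = |180° − 47.45°| = 132.55°
132.55° > 2α = 38.58°  →  invalid

δ = 132.55°, invalid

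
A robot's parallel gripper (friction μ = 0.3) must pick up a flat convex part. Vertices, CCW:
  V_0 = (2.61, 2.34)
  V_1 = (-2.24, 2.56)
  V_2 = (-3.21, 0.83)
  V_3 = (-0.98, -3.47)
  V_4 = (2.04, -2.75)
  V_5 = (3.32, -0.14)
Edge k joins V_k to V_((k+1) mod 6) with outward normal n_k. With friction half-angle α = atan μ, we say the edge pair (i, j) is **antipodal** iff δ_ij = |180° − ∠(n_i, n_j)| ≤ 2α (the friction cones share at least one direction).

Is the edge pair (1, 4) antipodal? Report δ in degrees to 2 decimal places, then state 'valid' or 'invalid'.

δ = 3.15°, valid

α = atan 0.3 = 16.70°;  2α = 33.40°
edge 1: e_1 = (-0.97, -1.73);  n_1 = (-0.8722, +0.4891)
edge 4: e_4 = (+1.28, +2.61);  n_4 = (+0.8978, -0.4403)
∠(n_1, n_4) = 176.85°
δ = |180° − 176.85°| = 3.15°
3.15° ≤ 2α = 33.40°  →  valid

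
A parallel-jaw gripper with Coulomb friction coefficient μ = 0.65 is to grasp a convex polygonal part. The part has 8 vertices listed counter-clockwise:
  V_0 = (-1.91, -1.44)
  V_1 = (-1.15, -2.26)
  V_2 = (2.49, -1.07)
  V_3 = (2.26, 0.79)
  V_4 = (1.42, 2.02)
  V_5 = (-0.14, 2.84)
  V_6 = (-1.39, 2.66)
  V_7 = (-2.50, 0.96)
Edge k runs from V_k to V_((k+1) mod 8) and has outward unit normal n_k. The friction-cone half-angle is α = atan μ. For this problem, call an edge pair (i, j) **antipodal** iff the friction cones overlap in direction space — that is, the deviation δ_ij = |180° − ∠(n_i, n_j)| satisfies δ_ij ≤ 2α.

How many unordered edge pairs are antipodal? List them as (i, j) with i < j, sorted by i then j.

α = atan 0.65 = 33.02°;  2α = 66.05°
n_0 = (-0.7334, -0.6798)
n_1 = (+0.3107, -0.9505)
n_2 = (+0.9924, +0.1227)
n_3 = (+0.8258, +0.5640)
n_4 = (+0.4653, +0.8852)
n_5 = (-0.1425, +0.9898)
n_6 = (-0.8373, +0.5467)
n_7 = (-0.9711, -0.2387)
  (0,1): δ = 114.72°  ·
  (0,2): δ = 35.78°  ✓
  (0,3): δ = 8.50°  ✓
  (0,4): δ = 19.45°  ✓
  (0,5): δ = 55.37°  ✓
  (0,6): δ = 104.03°  ·
  (0,7): δ = 150.99°  ·
  (1,2): δ = 101.05°  ·
  (1,3): δ = 73.77°  ·
  (1,4): δ = 45.83°  ✓
  (1,5): δ = 9.91°  ✓
  (1,6): δ = 38.75°  ✓
  (1,7): δ = 85.71°  ·
  (2,3): δ = 152.72°  ·
  (2,4): δ = 124.78°  ·
  (2,5): δ = 88.85°  ·
  (2,6): δ = 40.19°  ✓
  (2,7): δ = 6.76°  ✓
  (3,4): δ = 152.06°  ·
  (3,5): δ = 116.14°  ·
  (3,6): δ = 67.47°  ·
  (3,7): δ = 20.52°  ✓
  (4,5): δ = 144.08°  ·
  (4,6): δ = 95.41°  ·
  (4,7): δ = 48.46°  ✓
  (5,6): δ = 131.34°  ·
  (5,7): δ = 84.38°  ·
  (6,7): δ = 133.05°  ·
antipodal pairs: 11

count = 11; pairs: (0,2), (0,3), (0,4), (0,5), (1,4), (1,5), (1,6), (2,6), (2,7), (3,7), (4,7)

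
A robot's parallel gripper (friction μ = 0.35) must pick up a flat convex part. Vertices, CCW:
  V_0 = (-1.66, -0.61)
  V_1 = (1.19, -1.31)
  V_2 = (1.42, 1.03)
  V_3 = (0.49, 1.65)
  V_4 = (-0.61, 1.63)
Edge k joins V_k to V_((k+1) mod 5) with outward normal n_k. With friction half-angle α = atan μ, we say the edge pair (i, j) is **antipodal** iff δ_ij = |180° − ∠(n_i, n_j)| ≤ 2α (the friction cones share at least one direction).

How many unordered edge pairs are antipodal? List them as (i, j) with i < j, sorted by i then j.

count = 3; pairs: (0,2), (0,3), (1,4)

α = atan 0.35 = 19.29°;  2α = 38.58°
n_0 = (-0.2385, -0.9711)
n_1 = (+0.9952, -0.0978)
n_2 = (+0.5547, +0.8321)
n_3 = (-0.0182, +0.9998)
n_4 = (-0.9055, +0.4244)
  (0,1): δ = 81.81°  ·
  (0,2): δ = 19.89°  ✓
  (0,3): δ = 14.84°  ✓
  (0,4): δ = 78.68°  ·
  (1,2): δ = 118.08°  ·
  (1,3): δ = 83.34°  ·
  (1,4): δ = 19.50°  ✓
  (2,3): δ = 145.27°  ·
  (2,4): δ = 81.42°  ·
  (3,4): δ = 116.16°  ·
antipodal pairs: 3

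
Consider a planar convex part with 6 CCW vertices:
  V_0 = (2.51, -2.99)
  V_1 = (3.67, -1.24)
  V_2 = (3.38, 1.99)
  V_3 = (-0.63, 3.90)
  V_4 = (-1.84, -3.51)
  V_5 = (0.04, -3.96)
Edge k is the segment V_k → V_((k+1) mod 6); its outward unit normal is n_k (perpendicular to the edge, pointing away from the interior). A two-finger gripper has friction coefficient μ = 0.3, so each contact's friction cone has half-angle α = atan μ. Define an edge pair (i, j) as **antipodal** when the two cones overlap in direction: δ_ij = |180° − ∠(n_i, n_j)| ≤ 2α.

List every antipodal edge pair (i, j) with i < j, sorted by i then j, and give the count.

α = atan 0.3 = 16.70°;  2α = 33.40°
n_0 = (+0.8335, -0.5525)
n_1 = (+0.9960, +0.0894)
n_2 = (+0.4300, +0.9028)
n_3 = (-0.9869, +0.1612)
n_4 = (-0.2328, -0.9725)
n_5 = (+0.3655, -0.9308)
  (0,1): δ = 141.33°  ·
  (0,2): δ = 81.93°  ·
  (0,3): δ = 24.26°  ✓
  (0,4): δ = 110.08°  ·
  (0,5): δ = 144.98°  ·
  (1,2): δ = 120.60°  ·
  (1,3): δ = 14.40°  ✓
  (1,4): δ = 71.41°  ·
  (1,5): δ = 106.31°  ·
  (2,3): δ = 73.81°  ·
  (2,4): δ = 12.01°  ✓
  (2,5): δ = 46.91°  ·
  (3,4): δ = 94.19°  ·
  (3,5): δ = 59.29°  ·
  (4,5): δ = 145.10°  ·
antipodal pairs: 3

count = 3; pairs: (0,3), (1,3), (2,4)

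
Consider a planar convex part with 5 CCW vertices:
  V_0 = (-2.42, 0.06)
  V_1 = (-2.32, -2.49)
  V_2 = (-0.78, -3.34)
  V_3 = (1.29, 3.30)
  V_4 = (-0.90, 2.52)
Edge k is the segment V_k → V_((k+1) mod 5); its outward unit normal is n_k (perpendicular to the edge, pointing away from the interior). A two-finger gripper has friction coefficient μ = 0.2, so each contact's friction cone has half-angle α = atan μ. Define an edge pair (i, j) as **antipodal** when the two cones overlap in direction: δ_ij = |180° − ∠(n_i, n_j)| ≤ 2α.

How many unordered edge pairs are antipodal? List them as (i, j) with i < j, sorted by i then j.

count = 2; pairs: (0,2), (2,4)

α = atan 0.2 = 11.31°;  2α = 22.62°
n_0 = (-0.9992, -0.0392)
n_1 = (-0.4832, -0.8755)
n_2 = (+0.9547, -0.2976)
n_3 = (-0.3355, +0.9420)
n_4 = (-0.8507, +0.5256)
  (0,1): δ = 121.14°  ·
  (0,2): δ = 19.56°  ✓
  (0,3): δ = 107.36°  ·
  (0,4): δ = 146.04°  ·
  (1,2): δ = 78.42°  ·
  (1,3): δ = 48.50°  ·
  (1,4): δ = 87.19°  ·
  (2,3): δ = 53.08°  ·
  (2,4): δ = 14.40°  ✓
  (3,4): δ = 141.32°  ·
antipodal pairs: 2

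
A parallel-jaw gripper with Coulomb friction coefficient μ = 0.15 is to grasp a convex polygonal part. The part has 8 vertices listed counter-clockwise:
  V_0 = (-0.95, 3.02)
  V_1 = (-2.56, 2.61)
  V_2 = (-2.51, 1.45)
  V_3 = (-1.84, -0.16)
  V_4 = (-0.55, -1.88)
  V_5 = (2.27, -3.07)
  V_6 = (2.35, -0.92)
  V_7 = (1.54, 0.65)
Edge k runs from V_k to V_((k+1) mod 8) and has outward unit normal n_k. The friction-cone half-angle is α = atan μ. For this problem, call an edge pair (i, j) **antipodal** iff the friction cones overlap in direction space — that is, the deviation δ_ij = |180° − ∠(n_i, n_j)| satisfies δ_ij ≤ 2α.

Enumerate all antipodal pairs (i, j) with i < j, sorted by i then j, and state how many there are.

count = 4; pairs: (1,5), (2,6), (3,6), (3,7)

α = atan 0.15 = 8.53°;  2α = 17.06°
n_0 = (-0.2468, +0.9691)
n_1 = (-0.9991, -0.0431)
n_2 = (-0.9232, -0.3842)
n_3 = (-0.8000, -0.6000)
n_4 = (-0.3888, -0.9213)
n_5 = (+0.9993, -0.0372)
n_6 = (+0.8887, +0.4585)
n_7 = (+0.6894, +0.7243)
  (0,1): δ = 101.82°  ·
  (0,2): δ = 81.69°  ·
  (0,3): δ = 67.42°  ·
  (0,4): δ = 37.17°  ·
  (0,5): δ = 73.58°  ·
  (0,6): δ = 103.00°  ·
  (0,7): δ = 122.13°  ·
  (1,2): δ = 159.87°  ·
  (1,3): δ = 145.60°  ·
  (1,4): δ = 115.35°  ·
  (1,5): δ = 4.60°  ✓
  (1,6): δ = 24.82°  ·
  (1,7): δ = 43.95°  ·
  (2,3): δ = 165.72°  ·
  (2,4): δ = 135.47°  ·
  (2,5): δ = 24.73°  ·
  (2,6): δ = 4.70°  ✓
  (2,7): δ = 23.82°  ·
  (3,4): δ = 149.75°  ·
  (3,5): δ = 39.00°  ·
  (3,6): δ = 9.58°  ✓
  (3,7): δ = 9.54°  ✓
  (4,5): δ = 69.25°  ·
  (4,6): δ = 39.83°  ·
  (4,7): δ = 20.71°  ·
  (5,6): δ = 150.58°  ·
  (5,7): δ = 131.45°  ·
  (6,7): δ = 160.88°  ·
antipodal pairs: 4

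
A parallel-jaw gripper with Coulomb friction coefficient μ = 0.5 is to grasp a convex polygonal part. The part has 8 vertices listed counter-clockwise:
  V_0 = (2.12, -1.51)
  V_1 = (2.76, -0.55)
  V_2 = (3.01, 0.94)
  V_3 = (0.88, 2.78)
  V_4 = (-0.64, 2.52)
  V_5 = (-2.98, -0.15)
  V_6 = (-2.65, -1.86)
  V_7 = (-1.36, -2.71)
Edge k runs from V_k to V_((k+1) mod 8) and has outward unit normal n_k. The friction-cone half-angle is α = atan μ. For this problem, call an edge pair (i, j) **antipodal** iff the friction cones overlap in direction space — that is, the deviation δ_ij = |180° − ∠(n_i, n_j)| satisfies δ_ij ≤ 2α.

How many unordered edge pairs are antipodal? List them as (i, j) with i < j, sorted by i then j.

count = 10; pairs: (0,3), (0,4), (0,5), (1,4), (1,5), (2,5), (2,6), (3,6), (3,7), (4,7)

α = atan 0.5 = 26.57°;  2α = 53.13°
n_0 = (+0.8321, -0.5547)
n_1 = (+0.9862, -0.1655)
n_2 = (+0.6537, +0.7567)
n_3 = (-0.1686, +0.9857)
n_4 = (-0.7521, +0.6591)
n_5 = (-0.9819, -0.1895)
n_6 = (-0.5502, -0.8350)
n_7 = (+0.3260, -0.9454)
  (0,1): δ = 155.83°  ·
  (0,2): δ = 97.13°  ·
  (0,3): δ = 46.60°  ✓
  (0,4): δ = 7.54°  ✓
  (0,5): δ = 44.61°  ✓
  (0,6): δ = 90.31°  ·
  (0,7): δ = 142.72°  ·
  (1,2): δ = 121.30°  ·
  (1,3): δ = 70.77°  ·
  (1,4): δ = 31.71°  ✓
  (1,5): δ = 20.45°  ✓
  (1,6): δ = 66.14°  ·
  (1,7): δ = 118.55°  ·
  (2,3): δ = 129.47°  ·
  (2,4): δ = 90.41°  ·
  (2,5): δ = 38.26°  ✓
  (2,6): δ = 7.44°  ✓
  (2,7): δ = 59.85°  ·
  (3,4): δ = 140.94°  ·
  (3,5): δ = 88.78°  ·
  (3,6): δ = 43.09°  ✓
  (3,7): δ = 9.32°  ✓
  (4,5): δ = 127.85°  ·
  (4,6): δ = 82.15°  ·
  (4,7): δ = 29.74°  ✓
  (5,6): δ = 134.30°  ·
  (5,7): δ = 81.90°  ·
  (6,7): δ = 127.59°  ·
antipodal pairs: 10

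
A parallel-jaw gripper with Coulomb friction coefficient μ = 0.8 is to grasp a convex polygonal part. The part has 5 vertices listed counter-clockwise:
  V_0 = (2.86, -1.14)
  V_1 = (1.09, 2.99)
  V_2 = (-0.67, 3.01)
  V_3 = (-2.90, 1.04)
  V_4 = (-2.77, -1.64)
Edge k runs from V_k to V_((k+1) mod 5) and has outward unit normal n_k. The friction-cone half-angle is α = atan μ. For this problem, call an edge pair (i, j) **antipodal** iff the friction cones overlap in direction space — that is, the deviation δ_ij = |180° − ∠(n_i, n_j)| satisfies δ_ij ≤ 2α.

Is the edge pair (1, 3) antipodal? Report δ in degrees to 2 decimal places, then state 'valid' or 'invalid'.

δ = 86.57°, invalid

α = atan 0.8 = 38.66°;  2α = 77.32°
edge 1: e_1 = (-1.76, +0.02);  n_1 = (+0.0114, +0.9999)
edge 3: e_3 = (+0.13, -2.68);  n_3 = (-0.9988, -0.0485)
∠(n_1, n_3) = 93.43°
δ = |180° − 93.43°| = 86.57°
86.57° > 2α = 77.32°  →  invalid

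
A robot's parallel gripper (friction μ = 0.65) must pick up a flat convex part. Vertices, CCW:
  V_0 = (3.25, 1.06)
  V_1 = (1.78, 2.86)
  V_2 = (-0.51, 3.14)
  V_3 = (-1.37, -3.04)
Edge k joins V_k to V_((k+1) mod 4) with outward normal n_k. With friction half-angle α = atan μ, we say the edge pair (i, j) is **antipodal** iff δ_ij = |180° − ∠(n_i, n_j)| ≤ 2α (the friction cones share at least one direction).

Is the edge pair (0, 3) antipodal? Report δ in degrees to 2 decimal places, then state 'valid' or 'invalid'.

δ = 92.35°, invalid

α = atan 0.65 = 33.02°;  2α = 66.05°
edge 0: e_0 = (-1.47, +1.80);  n_0 = (+0.7745, +0.6325)
edge 3: e_3 = (+4.62, +4.10);  n_3 = (+0.6638, -0.7479)
∠(n_0, n_3) = 87.65°
δ = |180° − 87.65°| = 92.35°
92.35° > 2α = 66.05°  →  invalid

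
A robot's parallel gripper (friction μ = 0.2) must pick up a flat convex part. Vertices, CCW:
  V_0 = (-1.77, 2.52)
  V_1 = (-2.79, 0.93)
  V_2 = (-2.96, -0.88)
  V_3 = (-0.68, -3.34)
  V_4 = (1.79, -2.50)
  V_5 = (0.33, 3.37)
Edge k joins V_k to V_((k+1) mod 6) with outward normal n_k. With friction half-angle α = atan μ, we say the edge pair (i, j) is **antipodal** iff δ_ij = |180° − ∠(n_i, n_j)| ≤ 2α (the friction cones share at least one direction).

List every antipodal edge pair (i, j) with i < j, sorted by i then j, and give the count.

count = 2; pairs: (1,4), (3,5)

α = atan 0.2 = 11.31°;  2α = 22.62°
n_0 = (-0.8417, +0.5400)
n_1 = (-0.9956, +0.0935)
n_2 = (-0.7334, -0.6798)
n_3 = (+0.3220, -0.9467)
n_4 = (+0.9704, +0.2414)
n_5 = (-0.3752, +0.9269)
  (0,1): δ = 152.69°  ·
  (0,2): δ = 104.49°  ·
  (0,3): δ = 38.54°  ·
  (0,4): δ = 46.65°  ·
  (0,5): δ = 144.72°  ·
  (1,2): δ = 131.81°  ·
  (1,3): δ = 65.85°  ·
  (1,4): δ = 19.33°  ✓
  (1,5): δ = 117.40°  ·
  (2,3): δ = 114.04°  ·
  (2,4): δ = 28.86°  ·
  (2,5): δ = 69.21°  ·
  (3,4): δ = 94.81°  ·
  (3,5): δ = 3.25°  ✓
  (4,5): δ = 81.93°  ·
antipodal pairs: 2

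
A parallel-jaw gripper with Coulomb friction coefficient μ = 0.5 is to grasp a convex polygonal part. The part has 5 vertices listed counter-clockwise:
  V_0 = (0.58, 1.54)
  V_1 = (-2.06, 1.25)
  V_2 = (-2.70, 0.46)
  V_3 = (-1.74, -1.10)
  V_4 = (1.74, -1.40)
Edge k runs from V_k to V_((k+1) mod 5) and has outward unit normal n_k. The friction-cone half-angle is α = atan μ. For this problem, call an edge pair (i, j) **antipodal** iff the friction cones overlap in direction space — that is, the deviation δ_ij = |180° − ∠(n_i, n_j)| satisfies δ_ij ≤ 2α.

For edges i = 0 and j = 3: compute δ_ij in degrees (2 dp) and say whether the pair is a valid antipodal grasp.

δ = 11.20°, valid

α = atan 0.5 = 26.57°;  2α = 53.13°
edge 0: e_0 = (-2.64, -0.29);  n_0 = (-0.1092, +0.9940)
edge 3: e_3 = (+3.48, -0.30);  n_3 = (-0.0859, -0.9963)
∠(n_0, n_3) = 168.80°
δ = |180° − 168.80°| = 11.20°
11.20° ≤ 2α = 53.13°  →  valid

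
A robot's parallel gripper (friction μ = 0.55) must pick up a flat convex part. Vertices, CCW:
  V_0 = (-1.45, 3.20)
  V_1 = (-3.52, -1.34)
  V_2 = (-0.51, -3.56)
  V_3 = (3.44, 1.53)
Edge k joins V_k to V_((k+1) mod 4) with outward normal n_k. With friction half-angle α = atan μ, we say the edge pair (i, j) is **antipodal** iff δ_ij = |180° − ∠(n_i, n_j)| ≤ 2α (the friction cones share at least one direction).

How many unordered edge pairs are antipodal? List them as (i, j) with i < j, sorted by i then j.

count = 2; pairs: (0,2), (1,3)

α = atan 0.55 = 28.81°;  2α = 57.62°
n_0 = (-0.9099, +0.4149)
n_1 = (-0.5936, -0.8048)
n_2 = (+0.7900, -0.6131)
n_3 = (+0.3232, +0.9463)
  (0,1): δ = 101.90°  ·
  (0,2): δ = 13.30°  ✓
  (0,3): δ = 95.65°  ·
  (1,2): δ = 91.40°  ·
  (1,3): δ = 17.55°  ✓
  (2,3): δ = 71.04°  ·
antipodal pairs: 2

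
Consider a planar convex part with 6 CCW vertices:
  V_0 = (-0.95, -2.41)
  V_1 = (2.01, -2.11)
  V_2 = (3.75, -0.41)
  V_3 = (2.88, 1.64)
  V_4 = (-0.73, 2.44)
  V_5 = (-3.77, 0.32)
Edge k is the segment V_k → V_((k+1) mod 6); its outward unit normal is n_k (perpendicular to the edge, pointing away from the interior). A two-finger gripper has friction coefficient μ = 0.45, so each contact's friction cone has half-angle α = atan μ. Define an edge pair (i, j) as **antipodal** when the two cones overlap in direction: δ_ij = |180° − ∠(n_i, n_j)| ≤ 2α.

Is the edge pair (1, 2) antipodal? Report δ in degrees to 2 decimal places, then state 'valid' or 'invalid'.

δ = 111.34°, invalid

α = atan 0.45 = 24.23°;  2α = 48.46°
edge 1: e_1 = (+1.74, +1.70);  n_1 = (+0.6988, -0.7153)
edge 2: e_2 = (-0.87, +2.05);  n_2 = (+0.9205, +0.3907)
∠(n_1, n_2) = 68.66°
δ = |180° − 68.66°| = 111.34°
111.34° > 2α = 48.46°  →  invalid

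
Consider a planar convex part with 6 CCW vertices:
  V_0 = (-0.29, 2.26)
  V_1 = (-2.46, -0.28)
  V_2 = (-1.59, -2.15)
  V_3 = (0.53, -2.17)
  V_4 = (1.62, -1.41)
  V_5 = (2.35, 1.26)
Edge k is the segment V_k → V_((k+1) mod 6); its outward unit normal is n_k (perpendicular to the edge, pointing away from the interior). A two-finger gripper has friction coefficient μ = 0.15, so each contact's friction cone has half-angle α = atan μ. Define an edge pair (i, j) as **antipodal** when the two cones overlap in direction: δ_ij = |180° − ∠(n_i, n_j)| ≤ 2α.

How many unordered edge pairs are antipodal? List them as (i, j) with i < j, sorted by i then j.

count = 1; pairs: (0,3)

α = atan 0.15 = 8.53°;  2α = 17.06°
n_0 = (-0.7603, +0.6496)
n_1 = (-0.9067, -0.4218)
n_2 = (-0.0094, -1.0000)
n_3 = (+0.5719, -0.8203)
n_4 = (+0.9646, -0.2637)
n_5 = (+0.3542, +0.9352)
  (0,1): δ = 114.54°  ·
  (0,2): δ = 50.03°  ·
  (0,3): δ = 14.61°  ✓
  (0,4): δ = 25.22°  ·
  (0,5): δ = 109.76°  ·
  (1,2): δ = 115.49°  ·
  (1,3): δ = 80.06°  ·
  (1,4): δ = 40.24°  ·
  (1,5): δ = 44.30°  ·
  (2,3): δ = 144.57°  ·
  (2,4): δ = 104.75°  ·
  (2,5): δ = 20.21°  ·
  (3,4): δ = 140.18°  ·
  (3,5): δ = 55.63°  ·
  (4,5): δ = 95.45°  ·
antipodal pairs: 1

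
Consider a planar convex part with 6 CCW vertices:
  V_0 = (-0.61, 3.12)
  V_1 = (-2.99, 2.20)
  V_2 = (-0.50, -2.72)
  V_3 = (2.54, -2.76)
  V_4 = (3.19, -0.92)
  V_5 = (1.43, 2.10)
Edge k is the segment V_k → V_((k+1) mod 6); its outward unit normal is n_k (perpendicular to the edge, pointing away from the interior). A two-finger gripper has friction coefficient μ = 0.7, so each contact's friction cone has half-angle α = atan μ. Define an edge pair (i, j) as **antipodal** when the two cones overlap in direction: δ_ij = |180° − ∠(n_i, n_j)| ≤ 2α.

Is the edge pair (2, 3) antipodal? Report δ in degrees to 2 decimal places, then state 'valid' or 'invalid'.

α = atan 0.7 = 34.99°;  2α = 69.98°
edge 2: e_2 = (+3.04, -0.04);  n_2 = (-0.0132, -0.9999)
edge 3: e_3 = (+0.65, +1.84);  n_3 = (+0.9429, -0.3331)
∠(n_2, n_3) = 71.30°
δ = |180° − 71.30°| = 108.70°
108.70° > 2α = 69.98°  →  invalid

δ = 108.70°, invalid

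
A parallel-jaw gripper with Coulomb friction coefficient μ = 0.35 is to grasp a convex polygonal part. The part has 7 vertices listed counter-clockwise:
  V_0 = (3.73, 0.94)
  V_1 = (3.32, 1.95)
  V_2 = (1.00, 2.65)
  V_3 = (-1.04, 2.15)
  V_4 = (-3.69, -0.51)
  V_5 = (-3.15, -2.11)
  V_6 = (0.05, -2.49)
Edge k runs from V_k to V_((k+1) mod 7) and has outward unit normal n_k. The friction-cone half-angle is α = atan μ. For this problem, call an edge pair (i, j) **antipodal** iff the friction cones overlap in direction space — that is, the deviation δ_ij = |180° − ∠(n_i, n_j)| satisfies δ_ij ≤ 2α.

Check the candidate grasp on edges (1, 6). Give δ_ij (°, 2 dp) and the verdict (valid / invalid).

α = atan 0.35 = 19.29°;  2α = 38.58°
edge 1: e_1 = (-2.32, +0.70);  n_1 = (+0.2889, +0.9574)
edge 6: e_6 = (+3.68, +3.43);  n_6 = (+0.6818, -0.7315)
∠(n_1, n_6) = 120.22°
δ = |180° − 120.22°| = 59.78°
59.78° > 2α = 38.58°  →  invalid

δ = 59.78°, invalid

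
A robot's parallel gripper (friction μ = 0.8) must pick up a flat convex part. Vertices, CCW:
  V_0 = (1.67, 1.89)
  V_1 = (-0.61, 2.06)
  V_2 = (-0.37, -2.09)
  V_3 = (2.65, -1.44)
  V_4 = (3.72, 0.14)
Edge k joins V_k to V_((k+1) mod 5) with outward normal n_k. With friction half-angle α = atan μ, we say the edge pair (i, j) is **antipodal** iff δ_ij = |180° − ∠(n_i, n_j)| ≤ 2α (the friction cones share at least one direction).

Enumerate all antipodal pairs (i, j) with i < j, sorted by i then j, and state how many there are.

count = 5; pairs: (0,2), (0,3), (1,3), (1,4), (2,4)

α = atan 0.8 = 38.66°;  2α = 77.32°
n_0 = (+0.0744, +0.9972)
n_1 = (-0.9983, -0.0577)
n_2 = (+0.2104, -0.9776)
n_3 = (+0.8280, -0.5607)
n_4 = (+0.6493, +0.7606)
  (0,1): δ = 82.43°  ·
  (0,2): δ = 16.41°  ✓
  (0,3): δ = 60.16°  ✓
  (0,4): δ = 143.78°  ·
  (1,2): δ = 81.16°  ·
  (1,3): δ = 37.42°  ✓
  (1,4): δ = 46.20°  ✓
  (2,3): δ = 136.25°  ·
  (2,4): δ = 52.63°  ✓
  (3,4): δ = 96.38°  ·
antipodal pairs: 5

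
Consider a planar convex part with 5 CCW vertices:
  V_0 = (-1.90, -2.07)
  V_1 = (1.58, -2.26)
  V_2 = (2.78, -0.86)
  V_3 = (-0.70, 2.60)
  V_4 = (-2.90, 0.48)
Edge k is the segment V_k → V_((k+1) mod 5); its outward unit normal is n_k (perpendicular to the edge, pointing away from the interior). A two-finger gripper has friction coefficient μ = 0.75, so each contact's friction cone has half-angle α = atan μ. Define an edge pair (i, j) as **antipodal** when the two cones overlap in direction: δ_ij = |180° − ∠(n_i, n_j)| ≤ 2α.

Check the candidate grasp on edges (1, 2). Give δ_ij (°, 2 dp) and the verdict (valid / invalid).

δ = 94.23°, invalid

α = atan 0.75 = 36.87°;  2α = 73.74°
edge 1: e_1 = (+1.20, +1.40);  n_1 = (+0.7593, -0.6508)
edge 2: e_2 = (-3.48, +3.46);  n_2 = (+0.7051, +0.7091)
∠(n_1, n_2) = 85.77°
δ = |180° − 85.77°| = 94.23°
94.23° > 2α = 73.74°  →  invalid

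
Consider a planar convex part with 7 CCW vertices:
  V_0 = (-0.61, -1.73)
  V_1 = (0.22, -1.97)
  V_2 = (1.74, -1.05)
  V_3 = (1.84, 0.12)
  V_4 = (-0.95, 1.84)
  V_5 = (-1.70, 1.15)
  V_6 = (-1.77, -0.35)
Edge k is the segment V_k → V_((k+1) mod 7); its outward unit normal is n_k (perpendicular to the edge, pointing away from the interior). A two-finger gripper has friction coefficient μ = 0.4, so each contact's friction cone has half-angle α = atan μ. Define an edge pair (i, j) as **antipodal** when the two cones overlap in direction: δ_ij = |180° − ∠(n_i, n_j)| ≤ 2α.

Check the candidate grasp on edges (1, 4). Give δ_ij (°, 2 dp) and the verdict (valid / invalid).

α = atan 0.4 = 21.80°;  2α = 43.60°
edge 1: e_1 = (+1.52, +0.92);  n_1 = (+0.5178, -0.8555)
edge 4: e_4 = (-0.75, -0.69);  n_4 = (-0.6771, +0.7359)
∠(n_1, n_4) = 168.57°
δ = |180° − 168.57°| = 11.43°
11.43° ≤ 2α = 43.60°  →  valid

δ = 11.43°, valid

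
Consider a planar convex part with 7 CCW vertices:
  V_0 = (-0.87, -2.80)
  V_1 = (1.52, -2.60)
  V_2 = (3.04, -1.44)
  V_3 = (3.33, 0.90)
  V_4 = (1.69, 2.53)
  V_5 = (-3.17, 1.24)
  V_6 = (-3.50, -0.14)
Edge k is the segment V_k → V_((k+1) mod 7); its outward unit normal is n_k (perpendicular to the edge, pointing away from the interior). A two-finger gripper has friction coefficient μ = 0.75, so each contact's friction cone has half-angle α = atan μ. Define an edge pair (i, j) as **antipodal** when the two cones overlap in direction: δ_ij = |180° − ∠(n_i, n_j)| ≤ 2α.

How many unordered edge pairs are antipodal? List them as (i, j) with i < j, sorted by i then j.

α = atan 0.75 = 36.87°;  2α = 73.74°
n_0 = (+0.0834, -0.9965)
n_1 = (+0.6067, -0.7950)
n_2 = (+0.9924, -0.1230)
n_3 = (+0.7049, +0.7093)
n_4 = (-0.2565, +0.9665)
n_5 = (-0.9726, +0.2326)
n_6 = (-0.7111, -0.7031)
  (0,1): δ = 147.43°  ·
  (0,2): δ = 101.85°  ·
  (0,3): δ = 49.61°  ✓
  (0,4): δ = 10.08°  ✓
  (0,5): δ = 71.77°  ✓
  (0,6): δ = 129.89°  ·
  (1,2): δ = 134.41°  ·
  (1,3): δ = 82.17°  ·
  (1,4): δ = 22.48°  ✓
  (1,5): δ = 39.20°  ✓
  (1,6): δ = 97.33°  ·
  (2,3): δ = 127.76°  ·
  (2,4): δ = 68.07°  ✓
  (2,5): δ = 6.38°  ✓
  (2,6): δ = 51.74°  ✓
  (3,4): δ = 120.31°  ·
  (3,5): δ = 58.62°  ✓
  (3,6): δ = 0.50°  ✓
  (4,5): δ = 118.31°  ·
  (4,6): δ = 60.19°  ✓
  (5,6): δ = 121.88°  ·
antipodal pairs: 11

count = 11; pairs: (0,3), (0,4), (0,5), (1,4), (1,5), (2,4), (2,5), (2,6), (3,5), (3,6), (4,6)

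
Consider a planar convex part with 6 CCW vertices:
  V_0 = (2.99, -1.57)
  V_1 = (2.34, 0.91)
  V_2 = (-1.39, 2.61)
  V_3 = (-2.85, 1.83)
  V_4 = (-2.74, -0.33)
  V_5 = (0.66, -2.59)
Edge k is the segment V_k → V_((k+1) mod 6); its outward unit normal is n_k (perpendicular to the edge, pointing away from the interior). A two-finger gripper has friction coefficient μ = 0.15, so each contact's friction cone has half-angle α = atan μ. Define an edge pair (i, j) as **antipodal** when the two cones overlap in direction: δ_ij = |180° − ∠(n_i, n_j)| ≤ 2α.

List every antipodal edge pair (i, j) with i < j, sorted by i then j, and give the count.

count = 3; pairs: (0,3), (1,4), (2,5)

α = atan 0.15 = 8.53°;  2α = 17.06°
n_0 = (+0.9673, +0.2535)
n_1 = (+0.4147, +0.9099)
n_2 = (-0.4712, +0.8820)
n_3 = (-0.9987, -0.0509)
n_4 = (-0.5536, -0.8328)
n_5 = (+0.4010, -0.9161)
  (0,1): δ = 129.19°  ·
  (0,2): δ = 76.57°  ·
  (0,3): δ = 11.77°  ✓
  (0,4): δ = 41.70°  ·
  (0,5): δ = 98.96°  ·
  (1,2): δ = 127.38°  ·
  (1,3): δ = 62.58°  ·
  (1,4): δ = 9.11°  ✓
  (1,5): δ = 48.14°  ·
  (2,3): δ = 115.20°  ·
  (2,4): δ = 61.73°  ·
  (2,5): δ = 4.47°  ✓
  (3,4): δ = 126.53°  ·
  (3,5): δ = 69.27°  ·
  (4,5): δ = 122.75°  ·
antipodal pairs: 3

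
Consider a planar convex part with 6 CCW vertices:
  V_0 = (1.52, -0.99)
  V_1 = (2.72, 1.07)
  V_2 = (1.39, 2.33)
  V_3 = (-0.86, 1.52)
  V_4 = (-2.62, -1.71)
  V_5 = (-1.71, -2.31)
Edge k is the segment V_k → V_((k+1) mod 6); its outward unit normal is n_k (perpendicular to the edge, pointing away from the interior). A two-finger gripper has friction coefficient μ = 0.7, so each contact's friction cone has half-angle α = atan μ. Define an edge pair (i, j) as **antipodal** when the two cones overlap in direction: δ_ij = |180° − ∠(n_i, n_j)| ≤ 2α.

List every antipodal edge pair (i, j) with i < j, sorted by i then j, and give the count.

α = atan 0.7 = 34.99°;  2α = 69.98°
n_0 = (+0.8641, -0.5033)
n_1 = (+0.6877, +0.7260)
n_2 = (-0.3387, +0.9409)
n_3 = (-0.8781, +0.4785)
n_4 = (-0.5505, -0.8349)
n_5 = (+0.3783, -0.9257)
  (0,1): δ = 103.23°  ·
  (0,2): δ = 39.98°  ✓
  (0,3): δ = 1.64°  ✓
  (0,4): δ = 86.82°  ·
  (0,5): δ = 142.45°  ·
  (1,2): δ = 116.75°  ·
  (1,3): δ = 75.13°  ·
  (1,4): δ = 10.05°  ✓
  (1,5): δ = 65.68°  ✓
  (2,3): δ = 138.38°  ·
  (2,4): δ = 53.20°  ✓
  (2,5): δ = 2.43°  ✓
  (3,4): δ = 94.81°  ·
  (3,5): δ = 39.19°  ✓
  (4,5): δ = 124.37°  ·
antipodal pairs: 7

count = 7; pairs: (0,2), (0,3), (1,4), (1,5), (2,4), (2,5), (3,5)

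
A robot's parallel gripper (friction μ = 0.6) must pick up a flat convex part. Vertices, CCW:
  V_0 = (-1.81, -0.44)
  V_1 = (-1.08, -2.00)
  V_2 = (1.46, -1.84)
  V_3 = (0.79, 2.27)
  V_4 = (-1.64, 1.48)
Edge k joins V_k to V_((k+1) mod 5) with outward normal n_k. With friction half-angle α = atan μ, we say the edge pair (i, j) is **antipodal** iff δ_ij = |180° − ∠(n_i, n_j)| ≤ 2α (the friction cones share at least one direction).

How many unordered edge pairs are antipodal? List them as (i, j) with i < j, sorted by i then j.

α = atan 0.6 = 30.96°;  2α = 61.93°
n_0 = (-0.9057, -0.4238)
n_1 = (+0.0629, -0.9980)
n_2 = (+0.9870, +0.1609)
n_3 = (-0.3092, +0.9510)
n_4 = (-0.9961, +0.0882)
  (0,1): δ = 111.47°  ·
  (0,2): δ = 15.82°  ✓
  (0,3): δ = 82.93°  ·
  (0,4): δ = 149.86°  ·
  (1,2): δ = 84.35°  ·
  (1,3): δ = 14.41°  ✓
  (1,4): δ = 81.34°  ·
  (2,3): δ = 81.25°  ·
  (2,4): δ = 14.32°  ✓
  (3,4): δ = 113.07°  ·
antipodal pairs: 3

count = 3; pairs: (0,2), (1,3), (2,4)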